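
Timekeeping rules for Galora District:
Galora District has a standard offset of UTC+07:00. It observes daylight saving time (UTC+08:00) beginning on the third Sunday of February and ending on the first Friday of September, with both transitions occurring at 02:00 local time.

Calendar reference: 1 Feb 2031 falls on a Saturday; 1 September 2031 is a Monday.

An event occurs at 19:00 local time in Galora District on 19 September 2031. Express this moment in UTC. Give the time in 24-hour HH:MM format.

12:00

1 February 2031 is a Saturday, so the first Sunday is February 2 and the third is February 16.
1 September 2031 is a Monday, so the first Friday is September 5.
19 September 2031 is outside the daylight-saving period (16 February – 5 September), so Galora District is on standard time, UTC+07:00.
19:00 local − 7h = 12:00 UTC.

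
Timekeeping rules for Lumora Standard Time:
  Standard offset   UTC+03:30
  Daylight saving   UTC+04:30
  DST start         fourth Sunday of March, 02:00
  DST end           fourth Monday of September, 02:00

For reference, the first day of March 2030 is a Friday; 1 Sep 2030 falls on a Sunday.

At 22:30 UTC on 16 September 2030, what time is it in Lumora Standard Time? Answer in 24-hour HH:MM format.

03:00

1 March 2030 is a Friday, so the first Sunday is March 3 and the fourth is March 24.
1 September 2030 is a Sunday, so the first Monday is September 2 and the fourth is September 23.
At the standard offset (UTC+03:30), 22:30 UTC + 3h30m = 02:00 Lumora Standard Time standard time (rolling into the next day, 17 September 2030).
The standard-time date in Lumora Standard Time, 17 September 2030, lies within the daylight-saving period (24 March – 23 September), so Lumora Standard Time is on daylight time, UTC+04:30.
22:30 UTC + 4h30m = 03:00 local (rolling into the next day, 17 September 2030).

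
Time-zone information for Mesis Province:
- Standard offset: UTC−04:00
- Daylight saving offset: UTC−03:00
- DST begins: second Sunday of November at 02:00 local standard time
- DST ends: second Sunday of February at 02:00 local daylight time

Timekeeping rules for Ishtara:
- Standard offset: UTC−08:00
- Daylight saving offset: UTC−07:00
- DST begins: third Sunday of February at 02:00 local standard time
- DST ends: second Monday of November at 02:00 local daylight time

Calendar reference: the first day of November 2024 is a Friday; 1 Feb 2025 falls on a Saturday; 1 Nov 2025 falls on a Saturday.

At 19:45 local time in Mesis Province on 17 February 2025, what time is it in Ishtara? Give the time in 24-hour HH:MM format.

1 November 2024 is a Friday, so the first Sunday is November 3 and the second is November 10.
1 February 2025 is a Saturday, so the first Sunday is February 2 and the second is February 9.
17 February 2025 is outside the daylight-saving period (10 November 2024 – 9 February 2025), so Mesis Province is on standard time, UTC−04:00.
19:45 Mesis Province + 4h = 23:45 UTC.
1 February 2025 is a Saturday, so the first Sunday is February 2 and the third is February 16.
1 November 2025 is a Saturday, so the first Monday is November 3 and the second is November 10.
At the standard offset (UTC−08:00), 23:45 UTC − 8h = 15:45 Ishtara standard time.
Daylight saving runs 16 February – 10 November; the standard-time date in Ishtara, 17 February 2025, is inside that window, so Ishtara is at UTC−07:00.
23:45 UTC − 7h = 16:45 Ishtara.

16:45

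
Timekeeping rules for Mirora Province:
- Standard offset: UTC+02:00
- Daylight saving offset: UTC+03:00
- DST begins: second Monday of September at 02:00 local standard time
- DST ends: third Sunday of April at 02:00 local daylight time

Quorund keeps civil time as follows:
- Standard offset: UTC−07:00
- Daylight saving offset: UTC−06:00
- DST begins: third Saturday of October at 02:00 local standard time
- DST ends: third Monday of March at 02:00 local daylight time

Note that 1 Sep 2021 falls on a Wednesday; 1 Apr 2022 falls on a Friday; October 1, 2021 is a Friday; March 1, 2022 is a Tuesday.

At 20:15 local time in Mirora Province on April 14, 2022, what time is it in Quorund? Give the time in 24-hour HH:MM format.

10:15

1 September 2021 is a Wednesday, so the first Monday is September 6 and the second is September 13.
1 April 2022 is a Friday, so the first Sunday is April 3 and the third is April 17.
Daylight saving runs 13 September 2021 – 17 April 2022; April 14, 2022 is inside that window, so Mirora Province is at UTC+03:00.
20:15 Mirora Province − 3h = 17:15 UTC.
1 October 2021 is a Friday, so the first Saturday is October 2 and the third is October 16.
1 March 2022 is a Tuesday, so the first Monday is March 7 and the third is March 21.
At the standard offset (UTC−07:00), 17:15 UTC − 7h = 10:15 Quorund standard time.
Daylight saving runs 16 October 2021 – 21 March 2022; the standard-time date in Quorund, April 14, 2022, is outside that window, so Quorund is on standard time at UTC−07:00.
17:15 UTC − 7h = 10:15 Quorund.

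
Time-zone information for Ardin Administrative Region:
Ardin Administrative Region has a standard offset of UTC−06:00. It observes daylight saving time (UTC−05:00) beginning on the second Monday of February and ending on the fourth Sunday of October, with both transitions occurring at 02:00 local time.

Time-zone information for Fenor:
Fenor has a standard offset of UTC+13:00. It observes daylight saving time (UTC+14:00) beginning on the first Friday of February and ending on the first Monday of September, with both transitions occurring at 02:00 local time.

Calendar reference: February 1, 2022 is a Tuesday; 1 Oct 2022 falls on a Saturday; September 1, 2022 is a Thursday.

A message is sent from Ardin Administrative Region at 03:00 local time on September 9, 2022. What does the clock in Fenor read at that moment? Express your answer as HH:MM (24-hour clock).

21:00

1 February 2022 is a Tuesday, so the first Monday is February 7 and the second is February 14.
1 October 2022 is a Saturday, so the first Sunday is October 2 and the fourth is October 23.
September 9, 2022 falls between 14 February and 23 October, so daylight saving is in effect and Ardin Administrative Region is at UTC−05:00.
03:00 Ardin Administrative Region + 5h = 08:00 UTC.
1 February 2022 is a Tuesday, so the first Friday is February 4.
1 September 2022 is a Thursday, so the first Monday is September 5.
At the standard offset (UTC+13:00), 08:00 UTC + 13h = 21:00 Fenor standard time.
Daylight saving runs 4 February – 5 September; the standard-time date in Fenor, September 9, 2022, is outside that window, so Fenor is on standard time at UTC+13:00.
08:00 UTC + 13h = 21:00 Fenor.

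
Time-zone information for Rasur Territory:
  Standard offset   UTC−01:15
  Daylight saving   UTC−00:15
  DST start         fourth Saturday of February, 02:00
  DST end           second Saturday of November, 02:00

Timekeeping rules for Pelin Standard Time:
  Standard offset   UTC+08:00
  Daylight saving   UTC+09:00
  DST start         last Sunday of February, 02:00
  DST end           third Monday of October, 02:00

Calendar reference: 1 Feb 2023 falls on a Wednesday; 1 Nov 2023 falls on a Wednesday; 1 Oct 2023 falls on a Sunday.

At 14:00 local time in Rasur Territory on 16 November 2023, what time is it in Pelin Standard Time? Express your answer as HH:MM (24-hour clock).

23:15

1 February 2023 is a Wednesday, so the first Saturday is February 4 and the fourth is February 25.
1 November 2023 is a Wednesday, so the first Saturday is November 4 and the second is November 11.
16 November 2023 does not fall between 25 February and 11 November, so daylight saving is not in effect and Rasur Territory is at UTC−01:15.
14:00 Rasur Territory + 1h15m = 15:15 UTC.
1 February 2023 is a Wednesday, so Sundays fall on 5, 12, 19, 26; the last is February 26.
1 October 2023 is a Sunday, so the first Monday is October 2 and the third is October 16.
At the standard offset (UTC+08:00), 15:15 UTC + 8h = 23:15 Pelin Standard Time standard time.
The standard-time date in Pelin Standard Time, 16 November 2023, is outside the daylight-saving period (26 February – 16 October), so Pelin Standard Time is on standard time, UTC+08:00.
15:15 UTC + 8h = 23:15 Pelin Standard Time.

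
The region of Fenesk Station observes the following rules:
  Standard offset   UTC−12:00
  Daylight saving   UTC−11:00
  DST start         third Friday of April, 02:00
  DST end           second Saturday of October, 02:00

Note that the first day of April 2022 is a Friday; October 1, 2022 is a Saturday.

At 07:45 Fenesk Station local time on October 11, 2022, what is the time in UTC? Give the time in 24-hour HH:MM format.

19:45

1 April 2022 is a Friday, so the first Friday is April 1 and the third is April 15.
1 October 2022 is a Saturday, so the first Saturday is October 1 and the second is October 8.
October 11, 2022 is outside the daylight-saving period (15 April – 8 October), so Fenesk Station is on standard time, UTC−12:00.
07:45 local + 12h = 19:45 UTC.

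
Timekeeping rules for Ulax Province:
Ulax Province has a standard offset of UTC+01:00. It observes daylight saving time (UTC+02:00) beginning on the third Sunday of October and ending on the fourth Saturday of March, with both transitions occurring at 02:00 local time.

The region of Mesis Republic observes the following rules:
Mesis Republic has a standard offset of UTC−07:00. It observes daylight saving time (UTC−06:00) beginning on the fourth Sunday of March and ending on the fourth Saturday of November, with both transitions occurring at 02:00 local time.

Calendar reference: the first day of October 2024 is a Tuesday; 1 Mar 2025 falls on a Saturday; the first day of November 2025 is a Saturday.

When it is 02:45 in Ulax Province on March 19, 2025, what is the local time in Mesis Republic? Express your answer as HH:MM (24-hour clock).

17:45

1 October 2024 is a Tuesday, so the first Sunday is October 6 and the third is October 20.
1 March 2025 is a Saturday, so the first Saturday is March 1 and the fourth is March 22.
Daylight saving runs 20 October 2024 – 22 March 2025; March 19, 2025 is inside that window, so Ulax Province is at UTC+02:00.
02:45 Ulax Province − 2h = 00:45 UTC.
1 March 2025 is a Saturday, so the first Sunday is March 2 and the fourth is March 23.
1 November 2025 is a Saturday, so the first Saturday is November 1 and the fourth is November 22.
At the standard offset (UTC−07:00), 00:45 UTC − 7h = 17:45 Mesis Republic standard time (rolling into the previous day, 18 March 2025).
Daylight saving runs 23 March – 22 November; the standard-time date in Mesis Republic, March 18, 2025, is outside that window, so Mesis Republic is on standard time at UTC−07:00.
00:45 UTC − 7h = 17:45 Mesis Republic (rolling into the previous day, 18 March 2025).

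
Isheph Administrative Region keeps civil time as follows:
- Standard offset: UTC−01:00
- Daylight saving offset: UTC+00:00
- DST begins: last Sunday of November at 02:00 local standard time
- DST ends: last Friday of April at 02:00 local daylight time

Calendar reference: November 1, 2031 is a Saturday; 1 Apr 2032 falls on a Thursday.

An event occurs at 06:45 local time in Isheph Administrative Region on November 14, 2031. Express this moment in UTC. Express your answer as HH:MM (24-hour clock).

07:45

1 November 2031 is a Saturday, so Sundays fall on 2, 9, 16, 23, 30; the last is November 30.
1 April 2032 is a Thursday, so Fridays fall on 2, 9, 16, 23, 30; the last is April 30.
Daylight saving runs 30 November 2031 – 30 April 2032; November 14, 2031 is outside that window, so Isheph Administrative Region is on standard time at UTC−01:00.
06:45 local + 1h = 07:45 UTC.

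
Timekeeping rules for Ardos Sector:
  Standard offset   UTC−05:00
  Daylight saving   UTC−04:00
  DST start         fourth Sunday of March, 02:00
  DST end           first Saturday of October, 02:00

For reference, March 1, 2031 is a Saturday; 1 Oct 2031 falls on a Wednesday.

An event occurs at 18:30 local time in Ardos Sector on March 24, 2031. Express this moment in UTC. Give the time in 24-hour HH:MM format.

22:30

1 March 2031 is a Saturday, so the first Sunday is March 2 and the fourth is March 23.
1 October 2031 is a Wednesday, so the first Saturday is October 4.
March 24, 2031 falls between 23 March and 4 October, so daylight saving is in effect and Ardos Sector is at UTC−04:00.
18:30 local + 4h = 22:30 UTC.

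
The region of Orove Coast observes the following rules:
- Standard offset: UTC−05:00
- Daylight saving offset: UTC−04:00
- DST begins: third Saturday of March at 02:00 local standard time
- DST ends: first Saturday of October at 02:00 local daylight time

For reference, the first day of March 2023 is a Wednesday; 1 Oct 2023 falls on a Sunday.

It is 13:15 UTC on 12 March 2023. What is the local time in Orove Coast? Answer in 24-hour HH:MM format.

08:15

1 March 2023 is a Wednesday, so the first Saturday is March 4 and the third is March 18.
1 October 2023 is a Sunday, so the first Saturday is October 7.
At the standard offset (UTC−05:00), 13:15 UTC − 5h = 08:15 Orove Coast standard time.
Daylight saving runs 18 March – 7 October; the standard-time date in Orove Coast, 12 March 2023, is outside that window, so Orove Coast is on standard time at UTC−05:00.
13:15 UTC − 5h = 08:15 local.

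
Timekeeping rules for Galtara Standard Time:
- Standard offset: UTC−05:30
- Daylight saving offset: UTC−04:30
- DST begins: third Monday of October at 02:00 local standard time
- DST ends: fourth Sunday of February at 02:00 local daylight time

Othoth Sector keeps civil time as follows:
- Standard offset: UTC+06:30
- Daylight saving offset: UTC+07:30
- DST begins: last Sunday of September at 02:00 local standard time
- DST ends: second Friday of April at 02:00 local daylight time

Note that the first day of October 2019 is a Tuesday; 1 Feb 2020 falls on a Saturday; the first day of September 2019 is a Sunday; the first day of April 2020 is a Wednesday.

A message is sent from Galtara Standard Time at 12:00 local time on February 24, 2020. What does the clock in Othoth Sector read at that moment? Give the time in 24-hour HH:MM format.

1 October 2019 is a Tuesday, so the first Monday is October 7 and the third is October 21.
1 February 2020 is a Saturday, so the first Sunday is February 2 and the fourth is February 23.
Daylight saving runs 21 October 2019 – 23 February 2020; February 24, 2020 is outside that window, so Galtara Standard Time is on standard time at UTC−05:30.
12:00 Galtara Standard Time + 5h30m = 17:30 UTC.
1 September 2019 is a Sunday, so Sundays fall on 1, 8, 15, 22, 29; the last is September 29.
1 April 2020 is a Wednesday, so the first Friday is April 3 and the second is April 10.
At the standard offset (UTC+06:30), 17:30 UTC + 6h30m = 00:00 Othoth Sector standard time (rolling into the next day, 25 February 2020).
The standard-time date in Othoth Sector, February 25, 2020, falls between 29 September 2019 and 10 April 2020, so daylight saving is in effect and Othoth Sector is at UTC+07:30.
17:30 UTC + 7h30m = 01:00 Othoth Sector (rolling into the next day, 25 February 2020).

01:00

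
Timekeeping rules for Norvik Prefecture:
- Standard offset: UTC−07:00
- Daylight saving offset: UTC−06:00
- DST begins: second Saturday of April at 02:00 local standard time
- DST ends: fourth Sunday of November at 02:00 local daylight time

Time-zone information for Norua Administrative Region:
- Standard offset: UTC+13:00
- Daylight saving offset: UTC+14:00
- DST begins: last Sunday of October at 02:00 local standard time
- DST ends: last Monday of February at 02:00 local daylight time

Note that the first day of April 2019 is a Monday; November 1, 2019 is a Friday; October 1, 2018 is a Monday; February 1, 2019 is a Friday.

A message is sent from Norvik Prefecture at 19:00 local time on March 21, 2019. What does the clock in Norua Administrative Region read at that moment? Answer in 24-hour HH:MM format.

15:00

1 April 2019 is a Monday, so the first Saturday is April 6 and the second is April 13.
1 November 2019 is a Friday, so the first Sunday is November 3 and the fourth is November 24.
March 21, 2019 is outside the daylight-saving period (13 April – 24 November), so Norvik Prefecture is on standard time, UTC−07:00.
19:00 Norvik Prefecture + 7h = 02:00 UTC (rolling into the next day, 22 March 2019).
1 October 2018 is a Monday, so Sundays fall on 7, 14, 21, 28; the last is October 28.
1 February 2019 is a Friday, so Mondays fall on 4, 11, 18, 25; the last is February 25.
At the standard offset (UTC+13:00), 02:00 UTC + 13h = 15:00 Norua Administrative Region standard time.
The standard-time date in Norua Administrative Region, March 22, 2019, is outside the daylight-saving period (28 October 2018 – 25 February 2019), so Norua Administrative Region is on standard time, UTC+13:00.
02:00 UTC + 13h = 15:00 Norua Administrative Region.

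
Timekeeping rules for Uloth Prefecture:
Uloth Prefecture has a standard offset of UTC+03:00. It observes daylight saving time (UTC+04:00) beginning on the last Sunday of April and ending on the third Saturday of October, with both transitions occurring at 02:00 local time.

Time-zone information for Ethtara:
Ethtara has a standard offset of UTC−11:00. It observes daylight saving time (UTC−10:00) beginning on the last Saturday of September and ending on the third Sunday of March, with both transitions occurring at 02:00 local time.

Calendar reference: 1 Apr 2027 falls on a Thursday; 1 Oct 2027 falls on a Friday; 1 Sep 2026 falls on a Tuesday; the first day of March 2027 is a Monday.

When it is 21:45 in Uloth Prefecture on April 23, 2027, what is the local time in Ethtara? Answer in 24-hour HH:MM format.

1 April 2027 is a Thursday, so Sundays fall on 4, 11, 18, 25; the last is April 25.
1 October 2027 is a Friday, so the first Saturday is October 2 and the third is October 16.
April 23, 2027 is outside the daylight-saving period (25 April – 16 October), so Uloth Prefecture is on standard time, UTC+03:00.
21:45 Uloth Prefecture − 3h = 18:45 UTC.
1 September 2026 is a Tuesday, so Saturdays fall on 5, 12, 19, 26; the last is September 26.
1 March 2027 is a Monday, so the first Sunday is March 7 and the third is March 21.
At the standard offset (UTC−11:00), 18:45 UTC − 11h = 07:45 Ethtara standard time.
Daylight saving runs 26 September 2026 – 21 March 2027; the standard-time date in Ethtara, April 23, 2027, is outside that window, so Ethtara is on standard time at UTC−11:00.
18:45 UTC − 11h = 07:45 Ethtara.

07:45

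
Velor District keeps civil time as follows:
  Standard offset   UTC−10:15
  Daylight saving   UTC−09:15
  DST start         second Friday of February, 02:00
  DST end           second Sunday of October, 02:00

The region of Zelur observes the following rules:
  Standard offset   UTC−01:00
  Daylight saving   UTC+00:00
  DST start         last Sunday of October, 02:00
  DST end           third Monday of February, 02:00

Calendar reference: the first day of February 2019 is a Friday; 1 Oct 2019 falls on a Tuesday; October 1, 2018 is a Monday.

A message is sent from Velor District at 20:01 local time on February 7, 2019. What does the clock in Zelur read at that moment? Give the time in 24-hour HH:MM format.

06:16

1 February 2019 is a Friday, so the first Friday is February 1 and the second is February 8.
1 October 2019 is a Tuesday, so the first Sunday is October 6 and the second is October 13.
Daylight saving runs 8 February – 13 October; February 7, 2019 is outside that window, so Velor District is on standard time at UTC−10:15.
20:01 Velor District + 10h15m = 06:16 UTC (rolling into the next day, 8 February 2019).
1 October 2018 is a Monday, so Sundays fall on 7, 14, 21, 28; the last is October 28.
1 February 2019 is a Friday, so the first Monday is February 4 and the third is February 18.
At the standard offset (UTC−01:00), 06:16 UTC − 1h = 05:16 Zelur standard time.
The standard-time date in Zelur, February 8, 2019, falls between 28 October 2018 and 18 February 2019, so daylight saving is in effect and Zelur is at UTC+00:00.
06:16 UTC + 0h = 06:16 Zelur.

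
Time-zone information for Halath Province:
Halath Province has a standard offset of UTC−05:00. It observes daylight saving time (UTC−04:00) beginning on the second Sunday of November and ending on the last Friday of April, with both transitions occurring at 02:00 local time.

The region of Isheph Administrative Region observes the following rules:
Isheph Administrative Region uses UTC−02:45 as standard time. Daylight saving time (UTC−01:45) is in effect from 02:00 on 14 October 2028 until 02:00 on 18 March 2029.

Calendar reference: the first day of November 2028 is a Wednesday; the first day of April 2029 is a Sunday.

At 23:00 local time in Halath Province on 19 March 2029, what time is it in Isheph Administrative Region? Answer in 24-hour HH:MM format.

00:15

1 November 2028 is a Wednesday, so the first Sunday is November 5 and the second is November 12.
1 April 2029 is a Sunday, so Fridays fall on 6, 13, 20, 27; the last is April 27.
19 March 2029 lies within the daylight-saving period (12 November 2028 – 27 April 2029), so Halath Province is on daylight time, UTC−04:00.
23:00 Halath Province + 4h = 03:00 UTC (rolling into the next day, 20 March 2029).
At the standard offset (UTC−02:45), 03:00 UTC − 2h45m = 00:15 Isheph Administrative Region standard time.
The standard-time date in Isheph Administrative Region, 20 March 2029, is outside the daylight-saving period (14 October 2028 – 18 March 2029), so Isheph Administrative Region is on standard time, UTC−02:45.
03:00 UTC − 2h45m = 00:15 Isheph Administrative Region.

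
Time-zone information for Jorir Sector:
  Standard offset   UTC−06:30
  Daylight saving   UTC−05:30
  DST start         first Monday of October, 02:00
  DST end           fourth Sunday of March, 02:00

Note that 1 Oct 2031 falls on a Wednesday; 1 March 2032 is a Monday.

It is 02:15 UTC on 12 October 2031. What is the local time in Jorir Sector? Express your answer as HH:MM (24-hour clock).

20:45

1 October 2031 is a Wednesday, so the first Monday is October 6.
1 March 2032 is a Monday, so the first Sunday is March 7 and the fourth is March 28.
At the standard offset (UTC−06:30), 02:15 UTC − 6h30m = 19:45 Jorir Sector standard time (rolling into the previous day, 11 October 2031).
The standard-time date in Jorir Sector, 11 October 2031, lies within the daylight-saving period (6 October 2031 – 28 March 2032), so Jorir Sector is on daylight time, UTC−05:30.
02:15 UTC − 5h30m = 20:45 local (rolling into the previous day, 11 October 2031).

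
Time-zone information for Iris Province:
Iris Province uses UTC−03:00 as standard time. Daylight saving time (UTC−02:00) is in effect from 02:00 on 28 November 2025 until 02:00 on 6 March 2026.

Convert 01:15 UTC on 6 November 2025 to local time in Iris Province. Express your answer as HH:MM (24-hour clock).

At the standard offset (UTC−03:00), 01:15 UTC − 3h = 22:15 Iris Province standard time (rolling into the previous day, 5 November 2025).
The standard-time date in Iris Province, 5 November 2025, does not fall between 28 November 2025 and 6 March 2026, so daylight saving is not in effect and Iris Province is at UTC−03:00.
01:15 UTC − 3h = 22:15 local (rolling into the previous day, 5 November 2025).

22:15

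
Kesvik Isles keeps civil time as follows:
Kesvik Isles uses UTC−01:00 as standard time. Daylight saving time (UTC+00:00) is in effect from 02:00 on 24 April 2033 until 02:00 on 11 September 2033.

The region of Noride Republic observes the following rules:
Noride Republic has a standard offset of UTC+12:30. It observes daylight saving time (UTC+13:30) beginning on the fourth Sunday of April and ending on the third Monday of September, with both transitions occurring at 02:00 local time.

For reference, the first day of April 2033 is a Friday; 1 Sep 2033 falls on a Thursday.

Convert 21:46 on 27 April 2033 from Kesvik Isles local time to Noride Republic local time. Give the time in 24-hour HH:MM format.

11:16

27 April 2033 lies within the daylight-saving period (24 April – 11 September), so Kesvik Isles is on daylight time, UTC+00:00.
21:46 Kesvik Isles − 0h = 21:46 UTC.
1 April 2033 is a Friday, so the first Sunday is April 3 and the fourth is April 24.
1 September 2033 is a Thursday, so the first Monday is September 5 and the third is September 19.
At the standard offset (UTC+12:30), 21:46 UTC + 12h30m = 10:16 Noride Republic standard time (rolling into the next day, 28 April 2033).
Daylight saving runs 24 April – 19 September; the standard-time date in Noride Republic, 28 April 2033, is inside that window, so Noride Republic is at UTC+13:30.
21:46 UTC + 13h30m = 11:16 Noride Republic (rolling into the next day, 28 April 2033).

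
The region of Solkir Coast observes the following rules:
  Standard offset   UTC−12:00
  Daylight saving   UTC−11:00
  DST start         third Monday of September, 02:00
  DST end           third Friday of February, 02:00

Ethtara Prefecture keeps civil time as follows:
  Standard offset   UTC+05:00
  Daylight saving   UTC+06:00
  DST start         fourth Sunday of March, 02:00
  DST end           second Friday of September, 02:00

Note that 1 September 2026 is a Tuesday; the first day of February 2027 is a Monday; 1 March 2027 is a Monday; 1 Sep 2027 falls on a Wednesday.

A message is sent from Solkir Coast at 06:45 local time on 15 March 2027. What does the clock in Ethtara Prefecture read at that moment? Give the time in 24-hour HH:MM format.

23:45

1 September 2026 is a Tuesday, so the first Monday is September 7 and the third is September 21.
1 February 2027 is a Monday, so the first Friday is February 5 and the third is February 19.
15 March 2027 does not fall between 21 September 2026 and 19 February 2027, so daylight saving is not in effect and Solkir Coast is at UTC−12:00.
06:45 Solkir Coast + 12h = 18:45 UTC.
1 March 2027 is a Monday, so the first Sunday is March 7 and the fourth is March 28.
1 September 2027 is a Wednesday, so the first Friday is September 3 and the second is September 10.
At the standard offset (UTC+05:00), 18:45 UTC + 5h = 23:45 Ethtara Prefecture standard time.
The standard-time date in Ethtara Prefecture, 15 March 2027, does not fall between 28 March and 10 September, so daylight saving is not in effect and Ethtara Prefecture is at UTC+05:00.
18:45 UTC + 5h = 23:45 Ethtara Prefecture.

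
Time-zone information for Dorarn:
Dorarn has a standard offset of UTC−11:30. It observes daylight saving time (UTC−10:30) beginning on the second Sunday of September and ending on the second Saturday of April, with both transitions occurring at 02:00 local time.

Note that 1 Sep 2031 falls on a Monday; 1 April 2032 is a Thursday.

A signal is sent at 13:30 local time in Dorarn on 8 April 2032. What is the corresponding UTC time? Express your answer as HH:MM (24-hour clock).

00:00

1 September 2031 is a Monday, so the first Sunday is September 7 and the second is September 14.
1 April 2032 is a Thursday, so the first Saturday is April 3 and the second is April 10.
8 April 2032 falls between 14 September 2031 and 10 April 2032, so daylight saving is in effect and Dorarn is at UTC−10:30.
13:30 local + 10h30m = 00:00 UTC (rolling into the next day, 9 April 2032).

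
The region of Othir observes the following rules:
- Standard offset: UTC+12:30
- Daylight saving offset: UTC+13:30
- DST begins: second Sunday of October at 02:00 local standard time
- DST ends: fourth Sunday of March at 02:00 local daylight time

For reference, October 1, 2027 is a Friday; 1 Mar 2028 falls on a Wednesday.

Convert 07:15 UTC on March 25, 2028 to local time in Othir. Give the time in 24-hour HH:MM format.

20:45

1 October 2027 is a Friday, so the first Sunday is October 3 and the second is October 10.
1 March 2028 is a Wednesday, so the first Sunday is March 5 and the fourth is March 26.
At the standard offset (UTC+12:30), 07:15 UTC + 12h30m = 19:45 Othir standard time.
The standard-time date in Othir, March 25, 2028, falls between 10 October 2027 and 26 March 2028, so daylight saving is in effect and Othir is at UTC+13:30.
07:15 UTC + 13h30m = 20:45 local.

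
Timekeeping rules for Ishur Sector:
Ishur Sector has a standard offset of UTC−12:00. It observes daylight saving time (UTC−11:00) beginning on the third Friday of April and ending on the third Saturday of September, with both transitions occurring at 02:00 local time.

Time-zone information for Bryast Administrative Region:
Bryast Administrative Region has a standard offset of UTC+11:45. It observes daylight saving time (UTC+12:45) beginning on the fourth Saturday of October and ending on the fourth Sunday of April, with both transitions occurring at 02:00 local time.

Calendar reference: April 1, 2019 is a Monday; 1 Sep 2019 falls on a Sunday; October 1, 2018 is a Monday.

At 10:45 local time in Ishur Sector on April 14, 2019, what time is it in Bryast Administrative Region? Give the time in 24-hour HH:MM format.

11:30

1 April 2019 is a Monday, so the first Friday is April 5 and the third is April 19.
1 September 2019 is a Sunday, so the first Saturday is September 7 and the third is September 21.
Daylight saving runs 19 April – 21 September; April 14, 2019 is outside that window, so Ishur Sector is on standard time at UTC−12:00.
10:45 Ishur Sector + 12h = 22:45 UTC.
1 October 2018 is a Monday, so the first Saturday is October 6 and the fourth is October 27.
1 April 2019 is a Monday, so the first Sunday is April 7 and the fourth is April 28.
At the standard offset (UTC+11:45), 22:45 UTC + 11h45m = 10:30 Bryast Administrative Region standard time (rolling into the next day, 15 April 2019).
The standard-time date in Bryast Administrative Region, April 15, 2019, lies within the daylight-saving period (27 October 2018 – 28 April 2019), so Bryast Administrative Region is on daylight time, UTC+12:45.
22:45 UTC + 12h45m = 11:30 Bryast Administrative Region (rolling into the next day, 15 April 2019).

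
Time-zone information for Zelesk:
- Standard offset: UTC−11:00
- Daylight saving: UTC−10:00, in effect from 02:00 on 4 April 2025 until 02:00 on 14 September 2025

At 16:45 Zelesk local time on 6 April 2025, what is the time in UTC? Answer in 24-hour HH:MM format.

02:45

Daylight saving runs 4 April – 14 September; 6 April 2025 is inside that window, so Zelesk is at UTC−10:00.
16:45 local + 10h = 02:45 UTC (rolling into the next day, 7 April 2025).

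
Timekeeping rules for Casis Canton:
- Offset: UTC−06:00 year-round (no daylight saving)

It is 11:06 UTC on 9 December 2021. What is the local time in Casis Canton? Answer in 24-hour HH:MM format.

Casis Canton has no daylight saving, so its offset is UTC−06:00 year-round.
11:06 UTC − 6h = 05:06 local.

05:06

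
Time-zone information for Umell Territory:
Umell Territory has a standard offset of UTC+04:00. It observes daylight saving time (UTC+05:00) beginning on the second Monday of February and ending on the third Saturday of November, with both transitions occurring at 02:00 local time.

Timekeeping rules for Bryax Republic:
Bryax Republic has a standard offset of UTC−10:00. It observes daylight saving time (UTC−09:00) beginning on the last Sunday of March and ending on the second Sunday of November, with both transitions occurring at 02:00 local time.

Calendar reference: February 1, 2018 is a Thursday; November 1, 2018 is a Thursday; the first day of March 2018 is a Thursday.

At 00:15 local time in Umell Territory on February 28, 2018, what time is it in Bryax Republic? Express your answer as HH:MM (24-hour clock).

1 February 2018 is a Thursday, so the first Monday is February 5 and the second is February 12.
1 November 2018 is a Thursday, so the first Saturday is November 3 and the third is November 17.
February 28, 2018 lies within the daylight-saving period (12 February – 17 November), so Umell Territory is on daylight time, UTC+05:00.
00:15 Umell Territory − 5h = 19:15 UTC (rolling into the previous day, 27 February 2018).
1 March 2018 is a Thursday, so Sundays fall on 4, 11, 18, 25; the last is March 25.
1 November 2018 is a Thursday, so the first Sunday is November 4 and the second is November 11.
At the standard offset (UTC−10:00), 19:15 UTC − 10h = 09:15 Bryax Republic standard time.
Daylight saving runs 25 March – 11 November; the standard-time date in Bryax Republic, February 27, 2018, is outside that window, so Bryax Republic is on standard time at UTC−10:00.
19:15 UTC − 10h = 09:15 Bryax Republic.

09:15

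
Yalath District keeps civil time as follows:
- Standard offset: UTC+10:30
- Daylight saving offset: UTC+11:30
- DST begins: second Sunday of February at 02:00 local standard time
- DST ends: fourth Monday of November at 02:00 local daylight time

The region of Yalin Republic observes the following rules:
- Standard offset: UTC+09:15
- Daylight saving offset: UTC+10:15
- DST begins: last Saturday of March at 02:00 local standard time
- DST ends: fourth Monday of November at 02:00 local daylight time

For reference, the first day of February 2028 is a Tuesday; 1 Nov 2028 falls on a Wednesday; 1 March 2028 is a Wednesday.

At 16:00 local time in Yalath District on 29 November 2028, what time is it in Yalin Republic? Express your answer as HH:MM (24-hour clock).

14:45

1 February 2028 is a Tuesday, so the first Sunday is February 6 and the second is February 13.
1 November 2028 is a Wednesday, so the first Monday is November 6 and the fourth is November 27.
Daylight saving runs 13 February – 27 November; 29 November 2028 is outside that window, so Yalath District is on standard time at UTC+10:30.
16:00 Yalath District − 10h30m = 05:30 UTC.
1 March 2028 is a Wednesday, so Saturdays fall on 4, 11, 18, 25; the last is March 25.
1 November 2028 is a Wednesday, so the first Monday is November 6 and the fourth is November 27.
At the standard offset (UTC+09:15), 05:30 UTC + 9h15m = 14:45 Yalin Republic standard time.
The standard-time date in Yalin Republic, 29 November 2028, is outside the daylight-saving period (25 March – 27 November), so Yalin Republic is on standard time, UTC+09:15.
05:30 UTC + 9h15m = 14:45 Yalin Republic.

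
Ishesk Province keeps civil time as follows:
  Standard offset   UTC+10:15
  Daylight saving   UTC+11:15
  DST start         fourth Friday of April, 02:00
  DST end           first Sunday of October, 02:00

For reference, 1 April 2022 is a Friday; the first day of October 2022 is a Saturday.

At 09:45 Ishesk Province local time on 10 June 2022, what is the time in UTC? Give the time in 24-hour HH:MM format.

1 April 2022 is a Friday, so the first Friday is April 1 and the fourth is April 22.
1 October 2022 is a Saturday, so the first Sunday is October 2.
10 June 2022 falls between 22 April and 2 October, so daylight saving is in effect and Ishesk Province is at UTC+11:15.
09:45 local − 11h15m = 22:30 UTC (rolling into the previous day, 9 June 2022).

22:30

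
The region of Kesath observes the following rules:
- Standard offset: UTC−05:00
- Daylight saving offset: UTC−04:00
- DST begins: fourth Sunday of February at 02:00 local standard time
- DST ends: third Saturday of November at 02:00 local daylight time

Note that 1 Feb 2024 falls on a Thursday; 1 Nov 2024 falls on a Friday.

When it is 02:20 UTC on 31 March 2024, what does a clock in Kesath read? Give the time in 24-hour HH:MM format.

22:20

1 February 2024 is a Thursday, so the first Sunday is February 4 and the fourth is February 25.
1 November 2024 is a Friday, so the first Saturday is November 2 and the third is November 16.
At the standard offset (UTC−05:00), 02:20 UTC − 5h = 21:20 Kesath standard time (rolling into the previous day, 30 March 2024).
The standard-time date in Kesath, 30 March 2024, falls between 25 February and 16 November, so daylight saving is in effect and Kesath is at UTC−04:00.
02:20 UTC − 4h = 22:20 local (rolling into the previous day, 30 March 2024).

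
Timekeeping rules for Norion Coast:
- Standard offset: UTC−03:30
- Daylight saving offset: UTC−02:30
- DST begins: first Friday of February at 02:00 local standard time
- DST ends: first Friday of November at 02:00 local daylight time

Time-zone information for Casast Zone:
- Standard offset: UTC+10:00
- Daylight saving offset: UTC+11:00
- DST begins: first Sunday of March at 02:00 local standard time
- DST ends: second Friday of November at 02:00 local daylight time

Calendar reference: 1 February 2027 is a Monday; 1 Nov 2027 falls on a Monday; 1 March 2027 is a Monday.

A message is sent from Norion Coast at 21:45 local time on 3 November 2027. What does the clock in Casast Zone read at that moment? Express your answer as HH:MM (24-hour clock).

1 February 2027 is a Monday, so the first Friday is February 5.
1 November 2027 is a Monday, so the first Friday is November 5.
3 November 2027 lies within the daylight-saving period (5 February – 5 November), so Norion Coast is on daylight time, UTC−02:30.
21:45 Norion Coast + 2h30m = 00:15 UTC (rolling into the next day, 4 November 2027).
1 March 2027 is a Monday, so the first Sunday is March 7.
1 November 2027 is a Monday, so the first Friday is November 5 and the second is November 12.
At the standard offset (UTC+10:00), 00:15 UTC + 10h = 10:15 Casast Zone standard time.
The standard-time date in Casast Zone, 4 November 2027, falls between 7 March and 12 November, so daylight saving is in effect and Casast Zone is at UTC+11:00.
00:15 UTC + 11h = 11:15 Casast Zone.

11:15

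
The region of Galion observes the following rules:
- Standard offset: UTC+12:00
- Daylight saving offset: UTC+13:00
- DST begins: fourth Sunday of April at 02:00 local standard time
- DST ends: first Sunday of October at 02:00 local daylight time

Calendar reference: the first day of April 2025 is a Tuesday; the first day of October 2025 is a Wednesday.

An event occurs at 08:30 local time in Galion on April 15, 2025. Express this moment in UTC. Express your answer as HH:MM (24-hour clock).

20:30

1 April 2025 is a Tuesday, so the first Sunday is April 6 and the fourth is April 27.
1 October 2025 is a Wednesday, so the first Sunday is October 5.
Daylight saving runs 27 April – 5 October; April 15, 2025 is outside that window, so Galion is on standard time at UTC+12:00.
08:30 local − 12h = 20:30 UTC (rolling into the previous day, 14 April 2025).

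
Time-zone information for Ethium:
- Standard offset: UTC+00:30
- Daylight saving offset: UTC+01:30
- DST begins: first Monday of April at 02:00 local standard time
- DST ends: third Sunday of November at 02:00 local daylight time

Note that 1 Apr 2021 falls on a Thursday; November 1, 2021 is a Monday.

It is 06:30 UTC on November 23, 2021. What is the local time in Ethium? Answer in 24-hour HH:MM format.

07:00

1 April 2021 is a Thursday, so the first Monday is April 5.
1 November 2021 is a Monday, so the first Sunday is November 7 and the third is November 21.
At the standard offset (UTC+00:30), 06:30 UTC + 0h30m = 07:00 Ethium standard time.
Daylight saving runs 5 April – 21 November; the standard-time date in Ethium, November 23, 2021, is outside that window, so Ethium is on standard time at UTC+00:30.
06:30 UTC + 0h30m = 07:00 local.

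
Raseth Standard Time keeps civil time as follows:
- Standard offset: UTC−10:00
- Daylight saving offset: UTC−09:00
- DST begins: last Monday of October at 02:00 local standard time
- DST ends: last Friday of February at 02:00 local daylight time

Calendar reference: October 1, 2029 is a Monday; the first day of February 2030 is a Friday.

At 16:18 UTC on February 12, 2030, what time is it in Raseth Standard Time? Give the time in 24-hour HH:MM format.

07:18

1 October 2029 is a Monday, so Mondays fall on 1, 8, 15, 22, 29; the last is October 29.
1 February 2030 is a Friday, so Fridays fall on 1, 8, 15, 22; the last is February 22.
At the standard offset (UTC−10:00), 16:18 UTC − 10h = 06:18 Raseth Standard Time standard time.
Daylight saving runs 29 October 2029 – 22 February 2030; the standard-time date in Raseth Standard Time, February 12, 2030, is inside that window, so Raseth Standard Time is at UTC−09:00.
16:18 UTC − 9h = 07:18 local.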